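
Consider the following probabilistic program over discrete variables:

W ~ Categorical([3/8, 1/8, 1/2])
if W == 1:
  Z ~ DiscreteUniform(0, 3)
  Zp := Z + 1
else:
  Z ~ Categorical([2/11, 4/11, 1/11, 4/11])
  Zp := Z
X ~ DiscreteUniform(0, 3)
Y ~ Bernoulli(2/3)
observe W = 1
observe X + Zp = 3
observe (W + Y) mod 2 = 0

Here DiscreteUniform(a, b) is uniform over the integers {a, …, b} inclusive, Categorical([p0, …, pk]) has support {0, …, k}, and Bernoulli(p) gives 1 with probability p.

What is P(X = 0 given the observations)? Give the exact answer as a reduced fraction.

Enumerate traces; 3 have nonzero weight after conditioning:
  (W=1, Z=0, X=2, Y=1) weight 1/192
  (W=1, Z=1, X=1, Y=1) weight 1/192
  (W=1, Z=2, X=0, Y=1) weight 1/192
Group by X:
  weight(X=0) = 1/192
  weight(X=1) = 1/192
  weight(X=2) = 1/192
Total weight = 1/192 + 1/192 + 1/192 = 1/64
P(X=0 | obs) = 1/192 / 1/64 = 1/3
P(X=1 | obs) = 1/192 / 1/64 = 1/3
P(X=2 | obs) = 1/192 / 1/64 = 1/3

P(X = 0 | obs) = 1/3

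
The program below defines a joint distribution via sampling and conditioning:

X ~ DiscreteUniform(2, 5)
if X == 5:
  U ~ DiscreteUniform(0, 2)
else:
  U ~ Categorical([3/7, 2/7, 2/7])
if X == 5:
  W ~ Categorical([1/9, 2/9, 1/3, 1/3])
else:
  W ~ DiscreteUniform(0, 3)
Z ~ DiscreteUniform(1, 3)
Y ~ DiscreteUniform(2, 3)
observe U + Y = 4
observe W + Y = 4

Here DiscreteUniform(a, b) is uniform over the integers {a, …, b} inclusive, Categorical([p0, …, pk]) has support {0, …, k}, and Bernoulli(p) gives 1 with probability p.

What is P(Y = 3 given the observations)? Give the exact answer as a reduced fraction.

P(Y = 3 | obs) = 109/232

Enumerate traces; 24 have nonzero weight after conditioning:
  (X=2, U=1, W=1, Z=1, Y=3) weight 1/336
  (X=2, U=1, W=1, Z=2, Y=3) weight 1/336
  (X=2, U=1, W=1, Z=3, Y=3) weight 1/336
  (X=2, U=2, W=2, Z=1, Y=2) weight 1/336
  (X=2, U=2, W=2, Z=2, Y=2) weight 1/336
  (X=2, U=2, W=2, Z=3, Y=2) weight 1/336
  (X=3, U=1, W=1, Z=1, Y=3) weight 1/336
  (X=3, U=1, W=1, Z=2, Y=3) weight 1/336
  … 16 more
Group by Y:
  weight(Y=2) = 41/1008
  weight(Y=3) = 109/3024
Total weight = 41/1008 + 109/3024 = 29/378
P(Y=2 | obs) = 41/1008 / 29/378 = 123/232
P(Y=3 | obs) = 109/3024 / 29/378 = 109/232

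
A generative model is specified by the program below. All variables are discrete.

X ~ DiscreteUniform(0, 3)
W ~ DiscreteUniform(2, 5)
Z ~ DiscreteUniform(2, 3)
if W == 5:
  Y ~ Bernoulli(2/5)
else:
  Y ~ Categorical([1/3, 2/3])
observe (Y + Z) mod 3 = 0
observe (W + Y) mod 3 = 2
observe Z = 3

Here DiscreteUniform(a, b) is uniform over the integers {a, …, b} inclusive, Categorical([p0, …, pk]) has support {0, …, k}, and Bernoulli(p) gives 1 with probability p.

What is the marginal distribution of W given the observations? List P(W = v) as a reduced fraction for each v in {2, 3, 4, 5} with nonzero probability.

Enumerate traces; 8 have nonzero weight after conditioning:
  (X=0, W=2, Z=3, Y=0) weight 1/96
  (X=0, W=5, Z=3, Y=0) weight 3/160
  (X=1, W=2, Z=3, Y=0) weight 1/96
  (X=1, W=5, Z=3, Y=0) weight 3/160
  (X=2, W=2, Z=3, Y=0) weight 1/96
  (X=2, W=5, Z=3, Y=0) weight 3/160
  (X=3, W=2, Z=3, Y=0) weight 1/96
  (X=3, W=5, Z=3, Y=0) weight 3/160
Group by W:
  weight(W=2) = 1/24
  weight(W=5) = 3/40
Total weight = 1/24 + 3/40 = 7/60
P(W=2 | obs) = 1/24 / 7/60 = 5/14
P(W=5 | obs) = 3/40 / 7/60 = 9/14

P(W=2) = 5/14, P(W=5) = 9/14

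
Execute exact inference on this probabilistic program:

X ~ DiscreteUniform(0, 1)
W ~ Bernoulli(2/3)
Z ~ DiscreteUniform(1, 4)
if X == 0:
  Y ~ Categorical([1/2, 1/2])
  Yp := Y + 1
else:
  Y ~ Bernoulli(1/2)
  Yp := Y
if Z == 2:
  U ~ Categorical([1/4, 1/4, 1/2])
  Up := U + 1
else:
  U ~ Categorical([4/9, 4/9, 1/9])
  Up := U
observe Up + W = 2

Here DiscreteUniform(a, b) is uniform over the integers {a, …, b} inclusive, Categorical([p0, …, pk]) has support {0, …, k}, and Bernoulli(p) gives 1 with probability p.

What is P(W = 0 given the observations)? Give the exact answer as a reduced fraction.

Enumerate traces; 32 have nonzero weight after conditioning:
  (X=0, W=0, Z=1, Y=0, U=2) weight 1/432
  (X=0, W=0, Z=1, Y=1, U=2) weight 1/432
  (X=0, W=0, Z=2, Y=0, U=1) weight 1/192
  (X=0, W=0, Z=2, Y=1, U=1) weight 1/192
  (X=0, W=0, Z=3, Y=0, U=2) weight 1/432
  (X=0, W=0, Z=3, Y=1, U=2) weight 1/432
  (X=0, W=0, Z=4, Y=0, U=2) weight 1/432
  (X=0, W=0, Z=4, Y=1, U=2) weight 1/432
  (X=0, W=1, Z=1, Y=0, U=1) weight 1/54
  … 23 more
Group by W:
  weight(W=0) = 7/144
  weight(W=1) = 19/72
Total weight = 7/144 + 19/72 = 5/16
P(W=0 | obs) = 7/144 / 5/16 = 7/45
P(W=1 | obs) = 19/72 / 5/16 = 38/45

P(W = 0 | obs) = 7/45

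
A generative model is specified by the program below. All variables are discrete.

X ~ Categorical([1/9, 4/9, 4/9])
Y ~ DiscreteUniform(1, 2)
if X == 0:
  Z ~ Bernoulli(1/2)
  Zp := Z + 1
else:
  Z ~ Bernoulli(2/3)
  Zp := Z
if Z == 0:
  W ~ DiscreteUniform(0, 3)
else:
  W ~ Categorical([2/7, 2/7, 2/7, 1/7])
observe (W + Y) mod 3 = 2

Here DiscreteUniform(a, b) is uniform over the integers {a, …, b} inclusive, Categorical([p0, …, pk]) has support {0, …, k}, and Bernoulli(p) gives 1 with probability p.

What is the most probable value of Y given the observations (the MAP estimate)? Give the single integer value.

argmax_v P(Y = v | obs) = 2

Enumerate traces; 18 have nonzero weight after conditioning:
  (X=0, Y=1, Z=0, W=1) weight 1/144
  (X=0, Y=1, Z=1, W=1) weight 1/126
  (X=0, Y=2, Z=0, W=0) weight 1/144
  (X=0, Y=2, Z=0, W=3) weight 1/144
  (X=0, Y=2, Z=1, W=0) weight 1/126
  (X=0, Y=2, Z=1, W=3) weight 1/252
  (X=1, Y=1, Z=0, W=1) weight 1/54
  (X=1, Y=1, Z=1, W=1) weight 8/189
  … 10 more
Group by Y:
  weight(Y=1) = 59/432
  weight(Y=2) = 49/216
Total weight = 59/432 + 49/216 = 157/432
P(Y=1 | obs) = 59/432 / 157/432 = 59/157
P(Y=2 | obs) = 49/216 / 157/432 = 98/157
argmax = 2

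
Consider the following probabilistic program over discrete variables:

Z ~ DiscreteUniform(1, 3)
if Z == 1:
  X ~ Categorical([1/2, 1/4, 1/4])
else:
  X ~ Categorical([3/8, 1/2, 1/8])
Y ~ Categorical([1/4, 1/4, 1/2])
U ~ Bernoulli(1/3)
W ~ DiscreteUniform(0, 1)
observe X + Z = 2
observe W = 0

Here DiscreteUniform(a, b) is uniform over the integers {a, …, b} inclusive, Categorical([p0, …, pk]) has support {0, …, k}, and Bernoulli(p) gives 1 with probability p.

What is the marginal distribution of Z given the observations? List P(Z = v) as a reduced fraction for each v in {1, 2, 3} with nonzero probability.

Enumerate traces; 12 have nonzero weight after conditioning:
  (Z=1, X=1, Y=0, U=0, W=0) weight 1/144
  (Z=1, X=1, Y=0, U=1, W=0) weight 1/288
  (Z=1, X=1, Y=1, U=0, W=0) weight 1/144
  (Z=1, X=1, Y=1, U=1, W=0) weight 1/288
  (Z=1, X=1, Y=2, U=0, W=0) weight 1/72
  (Z=1, X=1, Y=2, U=1, W=0) weight 1/144
  (Z=2, X=0, Y=0, U=0, W=0) weight 1/96
  (Z=2, X=0, Y=0, U=1, W=0) weight 1/192
  … 4 more
Group by Z:
  weight(Z=1) = 1/24
  weight(Z=2) = 1/16
Total weight = 1/24 + 1/16 = 5/48
P(Z=1 | obs) = 1/24 / 5/48 = 2/5
P(Z=2 | obs) = 1/16 / 5/48 = 3/5

P(Z=1) = 2/5, P(Z=2) = 3/5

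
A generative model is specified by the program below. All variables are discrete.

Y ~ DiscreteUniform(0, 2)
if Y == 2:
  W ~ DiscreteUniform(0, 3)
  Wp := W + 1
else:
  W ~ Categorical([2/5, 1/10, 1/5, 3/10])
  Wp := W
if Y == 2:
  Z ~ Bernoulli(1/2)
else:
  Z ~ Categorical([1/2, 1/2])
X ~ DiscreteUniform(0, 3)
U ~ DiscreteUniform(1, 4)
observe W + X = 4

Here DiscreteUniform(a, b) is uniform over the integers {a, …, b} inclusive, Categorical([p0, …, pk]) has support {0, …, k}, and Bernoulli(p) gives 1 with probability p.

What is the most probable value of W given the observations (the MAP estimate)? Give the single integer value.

Enumerate traces; 72 have nonzero weight after conditioning:
  (Y=0, W=1, Z=0, X=3, U=1) weight 1/960
  (Y=0, W=1, Z=0, X=3, U=2) weight 1/960
  (Y=0, W=1, Z=0, X=3, U=3) weight 1/960
  (Y=0, W=1, Z=0, X=3, U=4) weight 1/960
  (Y=0, W=1, Z=1, X=3, U=1) weight 1/960
  (Y=0, W=1, Z=1, X=3, U=2) weight 1/960
  (Y=0, W=1, Z=1, X=3, U=3) weight 1/960
  (Y=0, W=1, Z=1, X=3, U=4) weight 1/960
  (Y=0, W=2, Z=0, X=2, U=1) weight 1/480
  (Y=0, W=3, Z=0, X=1, U=1) weight 1/320
  … 62 more
Group by W:
  weight(W=1) = 3/80
  weight(W=2) = 13/240
  weight(W=3) = 17/240
Total weight = 3/80 + 13/240 + 17/240 = 13/80
P(W=1 | obs) = 3/80 / 13/80 = 3/13
P(W=2 | obs) = 13/240 / 13/80 = 1/3
P(W=3 | obs) = 17/240 / 13/80 = 17/39
argmax = 3

argmax_v P(W = v | obs) = 3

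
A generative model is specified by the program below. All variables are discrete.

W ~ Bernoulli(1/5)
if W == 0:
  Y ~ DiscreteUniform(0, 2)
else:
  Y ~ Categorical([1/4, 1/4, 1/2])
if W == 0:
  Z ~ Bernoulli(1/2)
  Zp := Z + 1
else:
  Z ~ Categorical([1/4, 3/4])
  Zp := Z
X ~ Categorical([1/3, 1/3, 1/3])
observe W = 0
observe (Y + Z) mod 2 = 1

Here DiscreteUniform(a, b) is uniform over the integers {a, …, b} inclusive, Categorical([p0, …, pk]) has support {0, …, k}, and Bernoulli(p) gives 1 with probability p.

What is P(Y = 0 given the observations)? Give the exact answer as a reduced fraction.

P(Y = 0 | obs) = 1/3

Enumerate traces; 9 have nonzero weight after conditioning:
  (W=0, Y=0, Z=1, X=0) weight 2/45
  (W=0, Y=0, Z=1, X=1) weight 2/45
  (W=0, Y=0, Z=1, X=2) weight 2/45
  (W=0, Y=1, Z=0, X=0) weight 2/45
  (W=0, Y=1, Z=0, X=1) weight 2/45
  (W=0, Y=1, Z=0, X=2) weight 2/45
  (W=0, Y=2, Z=1, X=0) weight 2/45
  (W=0, Y=2, Z=1, X=1) weight 2/45
  … 1 more
Group by Y:
  weight(Y=0) = 2/15
  weight(Y=1) = 2/15
  weight(Y=2) = 2/15
Total weight = 2/15 + 2/15 + 2/15 = 2/5
P(Y=0 | obs) = 2/15 / 2/5 = 1/3
P(Y=1 | obs) = 2/15 / 2/5 = 1/3
P(Y=2 | obs) = 2/15 / 2/5 = 1/3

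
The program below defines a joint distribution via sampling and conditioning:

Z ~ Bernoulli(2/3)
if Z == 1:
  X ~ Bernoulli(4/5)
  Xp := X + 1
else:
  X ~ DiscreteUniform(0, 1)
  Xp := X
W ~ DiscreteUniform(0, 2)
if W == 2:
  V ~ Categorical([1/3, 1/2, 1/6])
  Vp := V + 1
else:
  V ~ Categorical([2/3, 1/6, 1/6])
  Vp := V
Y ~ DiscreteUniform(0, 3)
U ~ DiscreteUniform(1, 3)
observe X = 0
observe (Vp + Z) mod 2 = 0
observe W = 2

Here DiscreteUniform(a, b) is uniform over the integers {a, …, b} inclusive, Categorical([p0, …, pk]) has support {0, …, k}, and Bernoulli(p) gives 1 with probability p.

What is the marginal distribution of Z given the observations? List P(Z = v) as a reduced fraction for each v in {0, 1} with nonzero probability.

P(Z=0) = 5/9, P(Z=1) = 4/9

Enumerate traces; 36 have nonzero weight after conditioning:
  (Z=0, X=0, W=2, V=1, Y=0, U=1) weight 1/432
  (Z=0, X=0, W=2, V=1, Y=0, U=2) weight 1/432
  (Z=0, X=0, W=2, V=1, Y=0, U=3) weight 1/432
  (Z=0, X=0, W=2, V=1, Y=1, U=1) weight 1/432
  (Z=0, X=0, W=2, V=1, Y=1, U=2) weight 1/432
  (Z=0, X=0, W=2, V=1, Y=1, U=3) weight 1/432
  (Z=0, X=0, W=2, V=1, Y=2, U=1) weight 1/432
  (Z=0, X=0, W=2, V=1, Y=2, U=2) weight 1/432
  (Z=1, X=0, W=2, V=0, Y=0, U=1) weight 1/810
  … 27 more
Group by Z:
  weight(Z=0) = 1/36
  weight(Z=1) = 1/45
Total weight = 1/36 + 1/45 = 1/20
P(Z=0 | obs) = 1/36 / 1/20 = 5/9
P(Z=1 | obs) = 1/45 / 1/20 = 4/9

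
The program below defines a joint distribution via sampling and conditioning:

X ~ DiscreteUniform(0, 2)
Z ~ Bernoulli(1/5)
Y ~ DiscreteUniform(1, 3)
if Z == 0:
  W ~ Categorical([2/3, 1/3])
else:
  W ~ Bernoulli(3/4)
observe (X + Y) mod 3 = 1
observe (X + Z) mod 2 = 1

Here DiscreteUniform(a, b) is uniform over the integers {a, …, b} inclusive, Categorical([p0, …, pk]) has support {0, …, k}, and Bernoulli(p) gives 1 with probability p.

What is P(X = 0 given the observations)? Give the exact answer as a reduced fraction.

P(X = 0 | obs) = 1/6

Enumerate traces; 6 have nonzero weight after conditioning:
  (X=0, Z=1, Y=1, W=0) weight 1/180
  (X=0, Z=1, Y=1, W=1) weight 1/60
  (X=1, Z=0, Y=3, W=0) weight 8/135
  (X=1, Z=0, Y=3, W=1) weight 4/135
  (X=2, Z=1, Y=2, W=0) weight 1/180
  (X=2, Z=1, Y=2, W=1) weight 1/60
Group by X:
  weight(X=0) = 1/45
  weight(X=1) = 4/45
  weight(X=2) = 1/45
Total weight = 1/45 + 4/45 + 1/45 = 2/15
P(X=0 | obs) = 1/45 / 2/15 = 1/6
P(X=1 | obs) = 4/45 / 2/15 = 2/3
P(X=2 | obs) = 1/45 / 2/15 = 1/6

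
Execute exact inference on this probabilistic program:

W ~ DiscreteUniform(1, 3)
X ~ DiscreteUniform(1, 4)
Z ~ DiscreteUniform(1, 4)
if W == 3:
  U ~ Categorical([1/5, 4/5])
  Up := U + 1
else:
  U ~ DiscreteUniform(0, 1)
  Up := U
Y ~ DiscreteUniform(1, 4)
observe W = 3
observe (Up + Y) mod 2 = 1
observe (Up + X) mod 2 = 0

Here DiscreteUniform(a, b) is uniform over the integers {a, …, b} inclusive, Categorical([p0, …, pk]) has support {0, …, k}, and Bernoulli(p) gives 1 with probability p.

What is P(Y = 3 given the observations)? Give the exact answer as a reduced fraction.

Enumerate traces; 32 have nonzero weight after conditioning:
  (W=3, X=1, Z=1, U=0, Y=2) weight 1/960
  (W=3, X=1, Z=1, U=0, Y=4) weight 1/960
  (W=3, X=1, Z=2, U=0, Y=2) weight 1/960
  (W=3, X=1, Z=2, U=0, Y=4) weight 1/960
  (W=3, X=1, Z=3, U=0, Y=2) weight 1/960
  (W=3, X=1, Z=3, U=0, Y=4) weight 1/960
  (W=3, X=1, Z=4, U=0, Y=2) weight 1/960
  (W=3, X=1, Z=4, U=0, Y=4) weight 1/960
  (W=3, X=2, Z=1, U=1, Y=1) weight 1/240
  (W=3, X=2, Z=1, U=1, Y=3) weight 1/240
  … 22 more
Group by Y:
  weight(Y=1) = 1/30
  weight(Y=2) = 1/120
  weight(Y=3) = 1/30
  weight(Y=4) = 1/120
Total weight = 1/30 + 1/120 + 1/30 + 1/120 = 1/12
P(Y=1 | obs) = 1/30 / 1/12 = 2/5
P(Y=2 | obs) = 1/120 / 1/12 = 1/10
P(Y=3 | obs) = 1/30 / 1/12 = 2/5
P(Y=4 | obs) = 1/120 / 1/12 = 1/10

P(Y = 3 | obs) = 2/5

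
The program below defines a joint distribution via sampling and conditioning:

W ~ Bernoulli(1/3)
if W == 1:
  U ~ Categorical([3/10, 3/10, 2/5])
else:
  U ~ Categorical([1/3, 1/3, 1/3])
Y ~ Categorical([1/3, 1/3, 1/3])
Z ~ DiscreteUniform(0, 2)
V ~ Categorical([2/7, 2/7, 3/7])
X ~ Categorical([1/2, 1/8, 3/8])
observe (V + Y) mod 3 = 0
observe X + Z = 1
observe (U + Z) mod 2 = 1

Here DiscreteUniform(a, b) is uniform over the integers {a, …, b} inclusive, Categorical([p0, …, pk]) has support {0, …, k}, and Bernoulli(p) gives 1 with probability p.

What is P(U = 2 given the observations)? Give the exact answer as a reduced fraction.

Enumerate traces; 18 have nonzero weight after conditioning:
  (W=0, U=0, Y=0, Z=1, V=0, X=0) weight 2/567
  (W=0, U=0, Y=1, Z=1, V=2, X=0) weight 1/189
  (W=0, U=0, Y=2, Z=1, V=1, X=0) weight 2/567
  (W=0, U=1, Y=0, Z=0, V=0, X=1) weight 1/1134
  (W=0, U=1, Y=1, Z=0, V=2, X=1) weight 1/756
  (W=0, U=1, Y=2, Z=0, V=1, X=1) weight 1/1134
  (W=0, U=2, Y=0, Z=1, V=0, X=0) weight 2/567
  (W=0, U=2, Y=1, Z=1, V=2, X=0) weight 1/189
  … 10 more
Group by U:
  weight(U=0) = 29/1620
  weight(U=1) = 29/6480
  weight(U=2) = 8/405
Total weight = 29/1620 + 29/6480 + 8/405 = 91/2160
P(U=0 | obs) = 29/1620 / 91/2160 = 116/273
P(U=1 | obs) = 29/6480 / 91/2160 = 29/273
P(U=2 | obs) = 8/405 / 91/2160 = 128/273

P(U = 2 | obs) = 128/273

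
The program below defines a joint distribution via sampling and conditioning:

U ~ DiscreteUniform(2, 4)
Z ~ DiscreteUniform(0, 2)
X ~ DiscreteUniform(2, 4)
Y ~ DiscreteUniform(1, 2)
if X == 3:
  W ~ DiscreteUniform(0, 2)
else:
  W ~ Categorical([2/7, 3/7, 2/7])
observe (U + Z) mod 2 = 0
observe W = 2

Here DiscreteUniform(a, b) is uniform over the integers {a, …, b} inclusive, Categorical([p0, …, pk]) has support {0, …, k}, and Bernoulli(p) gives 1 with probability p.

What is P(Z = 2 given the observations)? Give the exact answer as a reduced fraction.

P(Z = 2 | obs) = 2/5

Enumerate traces; 30 have nonzero weight after conditioning:
  (U=2, Z=0, X=2, Y=1, W=2) weight 1/189
  (U=2, Z=0, X=2, Y=2, W=2) weight 1/189
  (U=2, Z=0, X=3, Y=1, W=2) weight 1/162
  (U=2, Z=0, X=3, Y=2, W=2) weight 1/162
  (U=2, Z=0, X=4, Y=1, W=2) weight 1/189
  (U=2, Z=0, X=4, Y=2, W=2) weight 1/189
  (U=2, Z=2, X=2, Y=1, W=2) weight 1/189
  (U=2, Z=2, X=2, Y=2, W=2) weight 1/189
  (U=3, Z=1, X=2, Y=1, W=2) weight 1/189
  … 21 more
Group by Z:
  weight(Z=0) = 38/567
  weight(Z=1) = 19/567
  weight(Z=2) = 38/567
Total weight = 38/567 + 19/567 + 38/567 = 95/567
P(Z=0 | obs) = 38/567 / 95/567 = 2/5
P(Z=1 | obs) = 19/567 / 95/567 = 1/5
P(Z=2 | obs) = 38/567 / 95/567 = 2/5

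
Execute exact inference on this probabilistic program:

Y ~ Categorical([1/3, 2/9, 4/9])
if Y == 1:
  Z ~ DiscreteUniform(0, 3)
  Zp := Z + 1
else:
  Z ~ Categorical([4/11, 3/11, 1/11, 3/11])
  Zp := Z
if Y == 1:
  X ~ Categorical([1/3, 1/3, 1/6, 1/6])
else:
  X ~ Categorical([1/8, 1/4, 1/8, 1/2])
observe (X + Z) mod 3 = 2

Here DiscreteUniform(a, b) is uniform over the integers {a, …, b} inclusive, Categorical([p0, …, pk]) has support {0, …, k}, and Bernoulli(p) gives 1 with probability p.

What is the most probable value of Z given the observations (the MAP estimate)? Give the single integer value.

argmax_v P(Z = v | obs) = 2

Enumerate traces; 15 have nonzero weight after conditioning:
  (Y=0, Z=0, X=2) weight 1/66
  (Y=0, Z=1, X=1) weight 1/44
  (Y=0, Z=2, X=0) weight 1/264
  (Y=0, Z=2, X=3) weight 1/66
  (Y=0, Z=3, X=2) weight 1/88
  (Y=1, Z=0, X=2) weight 1/108
  (Y=1, Z=1, X=1) weight 1/54
  (Y=1, Z=2, X=0) weight 1/54
  … 7 more
Group by Z:
  weight(Z=0) = 53/1188
  weight(Z=1) = 85/1188
  weight(Z=2) = 19/264
  weight(Z=3) = 85/2376
Total weight = 53/1188 + 85/1188 + 19/264 + 85/2376 = 133/594
P(Z=0 | obs) = 53/1188 / 133/594 = 53/266
P(Z=1 | obs) = 85/1188 / 133/594 = 85/266
P(Z=2 | obs) = 19/264 / 133/594 = 9/28
P(Z=3 | obs) = 85/2376 / 133/594 = 85/532
argmax = 2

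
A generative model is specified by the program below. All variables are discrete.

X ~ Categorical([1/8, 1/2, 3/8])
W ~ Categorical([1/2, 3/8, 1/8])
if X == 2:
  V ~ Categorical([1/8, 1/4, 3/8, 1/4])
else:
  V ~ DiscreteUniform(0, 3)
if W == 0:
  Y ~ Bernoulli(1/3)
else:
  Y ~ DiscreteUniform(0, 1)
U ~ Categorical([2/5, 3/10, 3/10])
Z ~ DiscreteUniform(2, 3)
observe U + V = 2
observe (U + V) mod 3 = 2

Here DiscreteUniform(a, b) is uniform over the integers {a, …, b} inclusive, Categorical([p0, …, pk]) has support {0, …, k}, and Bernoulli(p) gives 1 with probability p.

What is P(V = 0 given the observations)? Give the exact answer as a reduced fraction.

P(V = 0 | obs) = 39/163

Enumerate traces; 108 have nonzero weight after conditioning:
  (X=0, W=0, V=0, Y=0, U=2, Z=2) weight 1/640
  (X=0, W=0, V=0, Y=0, U=2, Z=3) weight 1/640
  (X=0, W=0, V=0, Y=1, U=2, Z=2) weight 1/1280
  (X=0, W=0, V=0, Y=1, U=2, Z=3) weight 1/1280
  (X=0, W=0, V=1, Y=0, U=1, Z=2) weight 1/640
  (X=0, W=0, V=1, Y=0, U=1, Z=3) weight 1/640
  (X=0, W=0, V=1, Y=1, U=1, Z=2) weight 1/1280
  (X=0, W=0, V=1, Y=1, U=1, Z=3) weight 1/1280
  (X=0, W=0, V=2, Y=0, U=0, Z=2) weight 1/480
  … 99 more
Group by V:
  weight(V=0) = 39/640
  weight(V=1) = 3/40
  weight(V=2) = 19/160
Total weight = 39/640 + 3/40 + 19/160 = 163/640
P(V=0 | obs) = 39/640 / 163/640 = 39/163
P(V=1 | obs) = 3/40 / 163/640 = 48/163
P(V=2 | obs) = 19/160 / 163/640 = 76/163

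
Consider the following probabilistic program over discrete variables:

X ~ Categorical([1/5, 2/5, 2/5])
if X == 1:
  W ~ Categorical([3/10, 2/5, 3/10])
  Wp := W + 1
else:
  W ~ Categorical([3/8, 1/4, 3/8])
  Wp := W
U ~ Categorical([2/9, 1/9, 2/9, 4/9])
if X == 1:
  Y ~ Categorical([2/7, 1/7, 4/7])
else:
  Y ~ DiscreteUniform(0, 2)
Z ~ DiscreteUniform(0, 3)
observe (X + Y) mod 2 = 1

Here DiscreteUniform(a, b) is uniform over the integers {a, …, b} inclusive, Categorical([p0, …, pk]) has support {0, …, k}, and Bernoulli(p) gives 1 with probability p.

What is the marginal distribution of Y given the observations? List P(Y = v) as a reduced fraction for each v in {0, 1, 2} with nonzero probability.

P(Y=0) = 4/19, P(Y=1) = 7/19, P(Y=2) = 8/19

Enumerate traces; 192 have nonzero weight after conditioning:
  (X=0, W=0, U=0, Y=1, Z=0) weight 1/720
  (X=0, W=0, U=0, Y=1, Z=1) weight 1/720
  (X=0, W=0, U=0, Y=1, Z=2) weight 1/720
  (X=0, W=0, U=0, Y=1, Z=3) weight 1/720
  (X=0, W=0, U=1, Y=1, Z=0) weight 1/1440
  (X=0, W=0, U=1, Y=1, Z=1) weight 1/1440
  (X=0, W=0, U=1, Y=1, Z=2) weight 1/1440
  (X=0, W=0, U=1, Y=1, Z=3) weight 1/1440
  (X=1, W=0, U=0, Y=0, Z=0) weight 1/525
  (X=1, W=0, U=0, Y=2, Z=0) weight 2/525
  … 182 more
Group by Y:
  weight(Y=0) = 4/35
  weight(Y=1) = 1/5
  weight(Y=2) = 8/35
Total weight = 4/35 + 1/5 + 8/35 = 19/35
P(Y=0 | obs) = 4/35 / 19/35 = 4/19
P(Y=1 | obs) = 1/5 / 19/35 = 7/19
P(Y=2 | obs) = 8/35 / 19/35 = 8/19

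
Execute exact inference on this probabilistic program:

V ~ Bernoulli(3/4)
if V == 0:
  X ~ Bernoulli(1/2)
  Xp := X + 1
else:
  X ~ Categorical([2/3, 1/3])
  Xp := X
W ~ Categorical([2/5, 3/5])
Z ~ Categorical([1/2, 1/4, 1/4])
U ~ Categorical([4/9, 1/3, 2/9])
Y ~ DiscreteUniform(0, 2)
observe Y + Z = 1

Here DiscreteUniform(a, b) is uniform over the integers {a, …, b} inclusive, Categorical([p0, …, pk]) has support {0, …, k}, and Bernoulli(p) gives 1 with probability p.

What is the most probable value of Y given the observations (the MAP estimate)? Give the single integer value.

Enumerate traces; 48 have nonzero weight after conditioning:
  (V=0, X=0, W=0, Z=0, U=0, Y=1) weight 1/270
  (V=0, X=0, W=0, Z=0, U=1, Y=1) weight 1/360
  (V=0, X=0, W=0, Z=0, U=2, Y=1) weight 1/540
  (V=0, X=0, W=0, Z=1, U=0, Y=0) weight 1/540
  (V=0, X=0, W=0, Z=1, U=1, Y=0) weight 1/720
  (V=0, X=0, W=0, Z=1, U=2, Y=0) weight 1/1080
  (V=0, X=0, W=1, Z=0, U=0, Y=1) weight 1/180
  (V=0, X=0, W=1, Z=0, U=1, Y=1) weight 1/240
  … 40 more
Group by Y:
  weight(Y=0) = 1/12
  weight(Y=1) = 1/6
Total weight = 1/12 + 1/6 = 1/4
P(Y=0 | obs) = 1/12 / 1/4 = 1/3
P(Y=1 | obs) = 1/6 / 1/4 = 2/3
argmax = 1

argmax_v P(Y = v | obs) = 1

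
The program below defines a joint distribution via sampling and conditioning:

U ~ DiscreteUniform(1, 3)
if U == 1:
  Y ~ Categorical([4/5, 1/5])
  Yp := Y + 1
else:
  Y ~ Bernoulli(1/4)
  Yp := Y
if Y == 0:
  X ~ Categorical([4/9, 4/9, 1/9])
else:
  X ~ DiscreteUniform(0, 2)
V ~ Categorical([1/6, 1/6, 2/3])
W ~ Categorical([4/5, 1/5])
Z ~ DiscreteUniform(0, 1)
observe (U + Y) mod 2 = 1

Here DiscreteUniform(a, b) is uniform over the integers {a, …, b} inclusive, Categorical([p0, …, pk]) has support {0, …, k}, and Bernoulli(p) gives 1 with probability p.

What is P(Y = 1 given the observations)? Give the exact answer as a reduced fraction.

Enumerate traces; 108 have nonzero weight after conditioning:
  (U=1, Y=0, X=0, V=0, W=0, Z=0) weight 16/2025
  (U=1, Y=0, X=0, V=0, W=0, Z=1) weight 16/2025
  (U=1, Y=0, X=0, V=0, W=1, Z=0) weight 4/2025
  (U=1, Y=0, X=0, V=0, W=1, Z=1) weight 4/2025
  (U=1, Y=0, X=0, V=1, W=0, Z=0) weight 16/2025
  (U=1, Y=0, X=0, V=1, W=0, Z=1) weight 16/2025
  (U=1, Y=0, X=0, V=1, W=1, Z=0) weight 4/2025
  (U=1, Y=0, X=0, V=1, W=1, Z=1) weight 4/2025
  (U=2, Y=1, X=0, V=0, W=0, Z=0) weight 1/540
  … 99 more
Group by Y:
  weight(Y=0) = 31/60
  weight(Y=1) = 1/12
Total weight = 31/60 + 1/12 = 3/5
P(Y=0 | obs) = 31/60 / 3/5 = 31/36
P(Y=1 | obs) = 1/12 / 3/5 = 5/36

P(Y = 1 | obs) = 5/36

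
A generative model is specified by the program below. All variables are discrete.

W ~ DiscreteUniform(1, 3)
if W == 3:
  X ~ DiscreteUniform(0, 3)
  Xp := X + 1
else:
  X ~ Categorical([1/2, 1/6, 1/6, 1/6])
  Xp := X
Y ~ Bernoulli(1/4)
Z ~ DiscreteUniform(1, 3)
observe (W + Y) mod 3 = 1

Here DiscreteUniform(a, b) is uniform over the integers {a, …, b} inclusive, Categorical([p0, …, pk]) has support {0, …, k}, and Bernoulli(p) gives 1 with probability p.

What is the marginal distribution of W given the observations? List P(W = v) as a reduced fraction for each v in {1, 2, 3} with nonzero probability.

P(W=1) = 3/4, P(W=3) = 1/4

Enumerate traces; 24 have nonzero weight after conditioning:
  (W=1, X=0, Y=0, Z=1) weight 1/24
  (W=1, X=0, Y=0, Z=2) weight 1/24
  (W=1, X=0, Y=0, Z=3) weight 1/24
  (W=1, X=1, Y=0, Z=1) weight 1/72
  (W=1, X=1, Y=0, Z=2) weight 1/72
  (W=1, X=1, Y=0, Z=3) weight 1/72
  (W=1, X=2, Y=0, Z=1) weight 1/72
  (W=1, X=2, Y=0, Z=2) weight 1/72
  (W=3, X=0, Y=1, Z=1) weight 1/144
  … 15 more
Group by W:
  weight(W=1) = 1/4
  weight(W=3) = 1/12
Total weight = 1/4 + 1/12 = 1/3
P(W=1 | obs) = 1/4 / 1/3 = 3/4
P(W=3 | obs) = 1/12 / 1/3 = 1/4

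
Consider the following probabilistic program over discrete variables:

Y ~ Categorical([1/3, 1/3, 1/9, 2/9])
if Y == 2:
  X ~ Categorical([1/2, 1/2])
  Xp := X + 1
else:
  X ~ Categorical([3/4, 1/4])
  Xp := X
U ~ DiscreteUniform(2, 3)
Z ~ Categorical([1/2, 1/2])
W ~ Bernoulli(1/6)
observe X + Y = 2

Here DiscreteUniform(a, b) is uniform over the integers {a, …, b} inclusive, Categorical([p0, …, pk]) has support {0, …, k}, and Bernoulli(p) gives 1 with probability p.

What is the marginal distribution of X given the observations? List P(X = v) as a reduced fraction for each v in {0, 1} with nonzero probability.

Enumerate traces; 16 have nonzero weight after conditioning:
  (Y=1, X=1, U=2, Z=0, W=0) weight 5/288
  (Y=1, X=1, U=2, Z=0, W=1) weight 1/288
  (Y=1, X=1, U=2, Z=1, W=0) weight 5/288
  (Y=1, X=1, U=2, Z=1, W=1) weight 1/288
  (Y=1, X=1, U=3, Z=0, W=0) weight 5/288
  (Y=1, X=1, U=3, Z=0, W=1) weight 1/288
  (Y=1, X=1, U=3, Z=1, W=0) weight 5/288
  (Y=1, X=1, U=3, Z=1, W=1) weight 1/288
  (Y=2, X=0, U=2, Z=0, W=0) weight 5/432
  … 7 more
Group by X:
  weight(X=0) = 1/18
  weight(X=1) = 1/12
Total weight = 1/18 + 1/12 = 5/36
P(X=0 | obs) = 1/18 / 5/36 = 2/5
P(X=1 | obs) = 1/12 / 5/36 = 3/5

P(X=0) = 2/5, P(X=1) = 3/5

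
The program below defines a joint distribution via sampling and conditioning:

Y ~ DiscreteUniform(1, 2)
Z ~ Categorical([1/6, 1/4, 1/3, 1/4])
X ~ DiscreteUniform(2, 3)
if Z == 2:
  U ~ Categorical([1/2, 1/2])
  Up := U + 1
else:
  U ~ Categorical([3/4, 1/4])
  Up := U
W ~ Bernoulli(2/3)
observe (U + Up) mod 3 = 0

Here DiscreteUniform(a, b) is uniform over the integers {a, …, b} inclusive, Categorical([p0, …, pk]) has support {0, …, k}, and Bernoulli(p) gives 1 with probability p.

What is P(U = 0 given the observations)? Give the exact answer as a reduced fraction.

P(U = 0 | obs) = 3/4

Enumerate traces; 32 have nonzero weight after conditioning:
  (Y=1, Z=0, X=2, U=0, W=0) weight 1/96
  (Y=1, Z=0, X=2, U=0, W=1) weight 1/48
  (Y=1, Z=0, X=3, U=0, W=0) weight 1/96
  (Y=1, Z=0, X=3, U=0, W=1) weight 1/48
  (Y=1, Z=1, X=2, U=0, W=0) weight 1/64
  (Y=1, Z=1, X=2, U=0, W=1) weight 1/32
  (Y=1, Z=1, X=3, U=0, W=0) weight 1/64
  (Y=1, Z=1, X=3, U=0, W=1) weight 1/32
  (Y=1, Z=2, X=2, U=1, W=0) weight 1/72
  … 23 more
Group by U:
  weight(U=0) = 1/2
  weight(U=1) = 1/6
Total weight = 1/2 + 1/6 = 2/3
P(U=0 | obs) = 1/2 / 2/3 = 3/4
P(U=1 | obs) = 1/6 / 2/3 = 1/4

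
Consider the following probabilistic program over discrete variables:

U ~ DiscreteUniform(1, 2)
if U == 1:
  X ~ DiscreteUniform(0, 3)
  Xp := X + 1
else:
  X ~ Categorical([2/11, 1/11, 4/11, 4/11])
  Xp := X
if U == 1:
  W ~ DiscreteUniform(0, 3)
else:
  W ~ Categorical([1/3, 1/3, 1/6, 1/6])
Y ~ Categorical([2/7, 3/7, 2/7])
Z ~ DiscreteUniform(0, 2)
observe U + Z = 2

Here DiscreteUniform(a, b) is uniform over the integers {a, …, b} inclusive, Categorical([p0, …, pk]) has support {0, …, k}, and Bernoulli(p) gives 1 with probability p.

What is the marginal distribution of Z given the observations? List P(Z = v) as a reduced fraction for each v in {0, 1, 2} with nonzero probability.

Enumerate traces; 96 have nonzero weight after conditioning:
  (U=1, X=0, W=0, Y=0, Z=1) weight 1/336
  (U=1, X=0, W=0, Y=1, Z=1) weight 1/224
  (U=1, X=0, W=0, Y=2, Z=1) weight 1/336
  (U=1, X=0, W=1, Y=0, Z=1) weight 1/336
  (U=1, X=0, W=1, Y=1, Z=1) weight 1/224
  (U=1, X=0, W=1, Y=2, Z=1) weight 1/336
  (U=1, X=0, W=2, Y=0, Z=1) weight 1/336
  (U=1, X=0, W=2, Y=1, Z=1) weight 1/224
  (U=2, X=0, W=0, Y=0, Z=0) weight 2/693
  … 87 more
Group by Z:
  weight(Z=0) = 1/6
  weight(Z=1) = 1/6
Total weight = 1/6 + 1/6 = 1/3
P(Z=0 | obs) = 1/6 / 1/3 = 1/2
P(Z=1 | obs) = 1/6 / 1/3 = 1/2

P(Z=0) = 1/2, P(Z=1) = 1/2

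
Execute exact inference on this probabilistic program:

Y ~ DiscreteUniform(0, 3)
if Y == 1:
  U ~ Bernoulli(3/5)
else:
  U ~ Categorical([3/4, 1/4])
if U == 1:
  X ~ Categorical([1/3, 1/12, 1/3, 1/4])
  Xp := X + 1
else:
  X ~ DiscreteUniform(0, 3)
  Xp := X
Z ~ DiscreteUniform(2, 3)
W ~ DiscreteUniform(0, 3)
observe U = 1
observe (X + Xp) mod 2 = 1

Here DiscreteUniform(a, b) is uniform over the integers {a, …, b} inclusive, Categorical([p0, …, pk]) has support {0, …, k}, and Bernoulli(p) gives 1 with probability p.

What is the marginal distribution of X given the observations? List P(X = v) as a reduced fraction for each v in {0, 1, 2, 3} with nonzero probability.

P(X=0) = 1/3, P(X=1) = 1/12, P(X=2) = 1/3, P(X=3) = 1/4

Enumerate traces; 128 have nonzero weight after conditioning:
  (Y=0, U=1, X=0, Z=2, W=0) weight 1/384
  (Y=0, U=1, X=0, Z=2, W=1) weight 1/384
  (Y=0, U=1, X=0, Z=2, W=2) weight 1/384
  (Y=0, U=1, X=0, Z=2, W=3) weight 1/384
  (Y=0, U=1, X=0, Z=3, W=0) weight 1/384
  (Y=0, U=1, X=0, Z=3, W=1) weight 1/384
  (Y=0, U=1, X=0, Z=3, W=2) weight 1/384
  (Y=0, U=1, X=0, Z=3, W=3) weight 1/384
  (Y=0, U=1, X=1, Z=2, W=0) weight 1/1536
  (Y=0, U=1, X=2, Z=2, W=0) weight 1/384
  … 118 more
Group by X:
  weight(X=0) = 9/80
  weight(X=1) = 9/320
  weight(X=2) = 9/80
  weight(X=3) = 27/320
Total weight = 9/80 + 9/320 + 9/80 + 27/320 = 27/80
P(X=0 | obs) = 9/80 / 27/80 = 1/3
P(X=1 | obs) = 9/320 / 27/80 = 1/12
P(X=2 | obs) = 9/80 / 27/80 = 1/3
P(X=3 | obs) = 27/320 / 27/80 = 1/4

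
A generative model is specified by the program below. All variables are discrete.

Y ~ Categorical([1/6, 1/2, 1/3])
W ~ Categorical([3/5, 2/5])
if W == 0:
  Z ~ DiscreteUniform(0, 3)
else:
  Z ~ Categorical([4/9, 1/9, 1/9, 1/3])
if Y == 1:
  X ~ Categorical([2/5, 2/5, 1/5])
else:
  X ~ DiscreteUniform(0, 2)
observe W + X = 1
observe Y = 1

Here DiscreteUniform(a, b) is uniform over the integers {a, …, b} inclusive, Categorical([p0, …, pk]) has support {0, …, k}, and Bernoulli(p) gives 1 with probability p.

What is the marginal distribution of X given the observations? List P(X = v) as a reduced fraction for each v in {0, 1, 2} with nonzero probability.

Enumerate traces; 8 have nonzero weight after conditioning:
  (Y=1, W=0, Z=0, X=1) weight 3/100
  (Y=1, W=0, Z=1, X=1) weight 3/100
  (Y=1, W=0, Z=2, X=1) weight 3/100
  (Y=1, W=0, Z=3, X=1) weight 3/100
  (Y=1, W=1, Z=0, X=0) weight 8/225
  (Y=1, W=1, Z=1, X=0) weight 2/225
  (Y=1, W=1, Z=2, X=0) weight 2/225
  (Y=1, W=1, Z=3, X=0) weight 2/75
Group by X:
  weight(X=0) = 2/25
  weight(X=1) = 3/25
Total weight = 2/25 + 3/25 = 1/5
P(X=0 | obs) = 2/25 / 1/5 = 2/5
P(X=1 | obs) = 3/25 / 1/5 = 3/5

P(X=0) = 2/5, P(X=1) = 3/5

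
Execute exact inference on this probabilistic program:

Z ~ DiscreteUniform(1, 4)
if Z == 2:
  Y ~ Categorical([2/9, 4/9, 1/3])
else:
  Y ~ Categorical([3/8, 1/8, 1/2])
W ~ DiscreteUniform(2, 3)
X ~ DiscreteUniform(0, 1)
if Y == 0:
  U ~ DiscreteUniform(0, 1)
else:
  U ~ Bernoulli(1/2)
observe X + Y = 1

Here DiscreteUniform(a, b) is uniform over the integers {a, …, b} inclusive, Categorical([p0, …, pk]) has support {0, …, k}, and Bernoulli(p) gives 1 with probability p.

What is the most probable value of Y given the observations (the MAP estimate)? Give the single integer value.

Enumerate traces; 32 have nonzero weight after conditioning:
  (Z=1, Y=0, W=2, X=1, U=0) weight 3/256
  (Z=1, Y=0, W=2, X=1, U=1) weight 3/256
  (Z=1, Y=0, W=3, X=1, U=0) weight 3/256
  (Z=1, Y=0, W=3, X=1, U=1) weight 3/256
  (Z=1, Y=1, W=2, X=0, U=0) weight 1/256
  (Z=1, Y=1, W=2, X=0, U=1) weight 1/256
  (Z=1, Y=1, W=3, X=0, U=0) weight 1/256
  (Z=1, Y=1, W=3, X=0, U=1) weight 1/256
  … 24 more
Group by Y:
  weight(Y=0) = 97/576
  weight(Y=1) = 59/576
Total weight = 97/576 + 59/576 = 13/48
P(Y=0 | obs) = 97/576 / 13/48 = 97/156
P(Y=1 | obs) = 59/576 / 13/48 = 59/156
argmax = 0

argmax_v P(Y = v | obs) = 0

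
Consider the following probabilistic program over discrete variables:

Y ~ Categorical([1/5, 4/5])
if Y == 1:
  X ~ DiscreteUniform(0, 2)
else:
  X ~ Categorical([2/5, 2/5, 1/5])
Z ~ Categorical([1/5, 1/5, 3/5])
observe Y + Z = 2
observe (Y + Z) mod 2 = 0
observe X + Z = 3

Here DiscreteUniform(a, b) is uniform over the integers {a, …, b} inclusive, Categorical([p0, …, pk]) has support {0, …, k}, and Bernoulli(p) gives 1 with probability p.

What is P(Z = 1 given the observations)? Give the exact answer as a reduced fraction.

P(Z = 1 | obs) = 10/19

Enumerate traces; 2 have nonzero weight after conditioning:
  (Y=0, X=1, Z=2) weight 6/125
  (Y=1, X=2, Z=1) weight 4/75
Group by Z:
  weight(Z=1) = 4/75
  weight(Z=2) = 6/125
Total weight = 4/75 + 6/125 = 38/375
P(Z=1 | obs) = 4/75 / 38/375 = 10/19
P(Z=2 | obs) = 6/125 / 38/375 = 9/19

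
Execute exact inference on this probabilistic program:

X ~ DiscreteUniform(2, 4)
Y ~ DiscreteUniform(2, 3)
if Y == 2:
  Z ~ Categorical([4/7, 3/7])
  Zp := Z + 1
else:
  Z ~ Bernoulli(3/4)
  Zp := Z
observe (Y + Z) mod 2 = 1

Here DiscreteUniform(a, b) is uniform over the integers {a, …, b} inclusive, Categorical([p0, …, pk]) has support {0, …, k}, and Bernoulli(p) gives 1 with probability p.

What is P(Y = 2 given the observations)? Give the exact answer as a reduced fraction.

P(Y = 2 | obs) = 12/19

Enumerate traces; 6 have nonzero weight after conditioning:
  (X=2, Y=2, Z=1) weight 1/14
  (X=2, Y=3, Z=0) weight 1/24
  (X=3, Y=2, Z=1) weight 1/14
  (X=3, Y=3, Z=0) weight 1/24
  (X=4, Y=2, Z=1) weight 1/14
  (X=4, Y=3, Z=0) weight 1/24
Group by Y:
  weight(Y=2) = 3/14
  weight(Y=3) = 1/8
Total weight = 3/14 + 1/8 = 19/56
P(Y=2 | obs) = 3/14 / 19/56 = 12/19
P(Y=3 | obs) = 1/8 / 19/56 = 7/19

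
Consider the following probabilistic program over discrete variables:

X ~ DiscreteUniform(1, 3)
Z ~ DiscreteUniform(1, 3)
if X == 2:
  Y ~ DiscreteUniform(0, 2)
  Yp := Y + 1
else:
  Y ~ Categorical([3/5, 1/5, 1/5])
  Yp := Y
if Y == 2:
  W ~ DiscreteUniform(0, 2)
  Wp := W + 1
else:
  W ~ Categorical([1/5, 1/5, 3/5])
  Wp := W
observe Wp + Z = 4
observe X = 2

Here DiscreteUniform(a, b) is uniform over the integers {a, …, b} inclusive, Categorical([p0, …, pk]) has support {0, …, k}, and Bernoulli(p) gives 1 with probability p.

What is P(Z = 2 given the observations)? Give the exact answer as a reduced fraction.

Enumerate traces; 7 have nonzero weight after conditioning:
  (X=2, Z=1, Y=2, W=2) weight 1/81
  (X=2, Z=2, Y=0, W=2) weight 1/45
  (X=2, Z=2, Y=1, W=2) weight 1/45
  (X=2, Z=2, Y=2, W=1) weight 1/81
  (X=2, Z=3, Y=0, W=1) weight 1/135
  (X=2, Z=3, Y=1, W=1) weight 1/135
  (X=2, Z=3, Y=2, W=0) weight 1/81
Group by Z:
  weight(Z=1) = 1/81
  weight(Z=2) = 23/405
  weight(Z=3) = 11/405
Total weight = 1/81 + 23/405 + 11/405 = 13/135
P(Z=1 | obs) = 1/81 / 13/135 = 5/39
P(Z=2 | obs) = 23/405 / 13/135 = 23/39
P(Z=3 | obs) = 11/405 / 13/135 = 11/39

P(Z = 2 | obs) = 23/39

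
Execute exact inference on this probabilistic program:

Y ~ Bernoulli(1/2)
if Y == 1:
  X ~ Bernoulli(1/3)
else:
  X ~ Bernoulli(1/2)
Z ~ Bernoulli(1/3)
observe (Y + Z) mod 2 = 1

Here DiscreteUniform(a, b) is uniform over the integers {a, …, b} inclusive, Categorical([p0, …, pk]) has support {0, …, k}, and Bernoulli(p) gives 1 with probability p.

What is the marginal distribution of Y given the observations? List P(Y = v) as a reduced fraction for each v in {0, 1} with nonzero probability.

P(Y=0) = 1/3, P(Y=1) = 2/3

Enumerate traces; 4 have nonzero weight after conditioning:
  (Y=0, X=0, Z=1) weight 1/12
  (Y=0, X=1, Z=1) weight 1/12
  (Y=1, X=0, Z=0) weight 2/9
  (Y=1, X=1, Z=0) weight 1/9
Group by Y:
  weight(Y=0) = 1/6
  weight(Y=1) = 1/3
Total weight = 1/6 + 1/3 = 1/2
P(Y=0 | obs) = 1/6 / 1/2 = 1/3
P(Y=1 | obs) = 1/3 / 1/2 = 2/3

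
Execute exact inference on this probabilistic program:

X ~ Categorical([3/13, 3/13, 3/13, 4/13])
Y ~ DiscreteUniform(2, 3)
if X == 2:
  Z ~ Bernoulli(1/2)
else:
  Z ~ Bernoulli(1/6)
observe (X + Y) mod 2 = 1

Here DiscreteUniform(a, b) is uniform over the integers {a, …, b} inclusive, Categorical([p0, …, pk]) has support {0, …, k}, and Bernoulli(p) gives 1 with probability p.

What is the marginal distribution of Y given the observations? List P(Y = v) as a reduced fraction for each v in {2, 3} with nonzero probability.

Enumerate traces; 8 have nonzero weight after conditioning:
  (X=0, Y=3, Z=0) weight 5/52
  (X=0, Y=3, Z=1) weight 1/52
  (X=1, Y=2, Z=0) weight 5/52
  (X=1, Y=2, Z=1) weight 1/52
  (X=2, Y=3, Z=0) weight 3/52
  (X=2, Y=3, Z=1) weight 3/52
  (X=3, Y=2, Z=0) weight 5/39
  (X=3, Y=2, Z=1) weight 1/39
Group by Y:
  weight(Y=2) = 7/26
  weight(Y=3) = 3/13
Total weight = 7/26 + 3/13 = 1/2
P(Y=2 | obs) = 7/26 / 1/2 = 7/13
P(Y=3 | obs) = 3/13 / 1/2 = 6/13

P(Y=2) = 7/13, P(Y=3) = 6/13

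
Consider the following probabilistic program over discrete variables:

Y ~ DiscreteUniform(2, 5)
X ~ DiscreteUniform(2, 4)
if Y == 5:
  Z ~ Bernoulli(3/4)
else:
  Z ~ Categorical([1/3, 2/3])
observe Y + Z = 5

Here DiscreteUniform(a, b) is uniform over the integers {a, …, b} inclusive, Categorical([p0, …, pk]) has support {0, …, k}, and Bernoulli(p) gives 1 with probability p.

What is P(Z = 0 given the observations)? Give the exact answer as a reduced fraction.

P(Z = 0 | obs) = 3/11

Enumerate traces; 6 have nonzero weight after conditioning:
  (Y=4, X=2, Z=1) weight 1/18
  (Y=4, X=3, Z=1) weight 1/18
  (Y=4, X=4, Z=1) weight 1/18
  (Y=5, X=2, Z=0) weight 1/48
  (Y=5, X=3, Z=0) weight 1/48
  (Y=5, X=4, Z=0) weight 1/48
Group by Z:
  weight(Z=0) = 1/16
  weight(Z=1) = 1/6
Total weight = 1/16 + 1/6 = 11/48
P(Z=0 | obs) = 1/16 / 11/48 = 3/11
P(Z=1 | obs) = 1/6 / 11/48 = 8/11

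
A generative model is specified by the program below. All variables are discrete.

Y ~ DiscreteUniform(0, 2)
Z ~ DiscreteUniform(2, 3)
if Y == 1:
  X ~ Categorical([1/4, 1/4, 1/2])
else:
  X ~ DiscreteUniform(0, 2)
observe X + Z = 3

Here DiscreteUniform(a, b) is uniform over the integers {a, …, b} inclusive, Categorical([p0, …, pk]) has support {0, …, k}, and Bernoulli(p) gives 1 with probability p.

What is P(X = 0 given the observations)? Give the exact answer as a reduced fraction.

Enumerate traces; 6 have nonzero weight after conditioning:
  (Y=0, Z=2, X=1) weight 1/18
  (Y=0, Z=3, X=0) weight 1/18
  (Y=1, Z=2, X=1) weight 1/24
  (Y=1, Z=3, X=0) weight 1/24
  (Y=2, Z=2, X=1) weight 1/18
  (Y=2, Z=3, X=0) weight 1/18
Group by X:
  weight(X=0) = 11/72
  weight(X=1) = 11/72
Total weight = 11/72 + 11/72 = 11/36
P(X=0 | obs) = 11/72 / 11/36 = 1/2
P(X=1 | obs) = 11/72 / 11/36 = 1/2

P(X = 0 | obs) = 1/2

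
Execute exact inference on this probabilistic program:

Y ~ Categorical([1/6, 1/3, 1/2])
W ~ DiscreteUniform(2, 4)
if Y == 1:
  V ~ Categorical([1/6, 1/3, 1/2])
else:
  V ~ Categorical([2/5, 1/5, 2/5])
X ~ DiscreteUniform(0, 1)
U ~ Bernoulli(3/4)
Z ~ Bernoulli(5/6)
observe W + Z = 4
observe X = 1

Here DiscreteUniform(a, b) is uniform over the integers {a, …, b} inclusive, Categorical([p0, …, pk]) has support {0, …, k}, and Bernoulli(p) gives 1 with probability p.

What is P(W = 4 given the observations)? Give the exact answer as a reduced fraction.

Enumerate traces; 36 have nonzero weight after conditioning:
  (Y=0, W=3, V=0, X=1, U=0, Z=1) weight 1/432
  (Y=0, W=3, V=0, X=1, U=1, Z=1) weight 1/144
  (Y=0, W=3, V=1, X=1, U=0, Z=1) weight 1/864
  (Y=0, W=3, V=1, X=1, U=1, Z=1) weight 1/288
  (Y=0, W=3, V=2, X=1, U=0, Z=1) weight 1/432
  (Y=0, W=3, V=2, X=1, U=1, Z=1) weight 1/144
  (Y=0, W=4, V=0, X=1, U=0, Z=0) weight 1/2160
  (Y=0, W=4, V=0, X=1, U=1, Z=0) weight 1/720
  … 28 more
Group by W:
  weight(W=3) = 5/36
  weight(W=4) = 1/36
Total weight = 5/36 + 1/36 = 1/6
P(W=3 | obs) = 5/36 / 1/6 = 5/6
P(W=4 | obs) = 1/36 / 1/6 = 1/6

P(W = 4 | obs) = 1/6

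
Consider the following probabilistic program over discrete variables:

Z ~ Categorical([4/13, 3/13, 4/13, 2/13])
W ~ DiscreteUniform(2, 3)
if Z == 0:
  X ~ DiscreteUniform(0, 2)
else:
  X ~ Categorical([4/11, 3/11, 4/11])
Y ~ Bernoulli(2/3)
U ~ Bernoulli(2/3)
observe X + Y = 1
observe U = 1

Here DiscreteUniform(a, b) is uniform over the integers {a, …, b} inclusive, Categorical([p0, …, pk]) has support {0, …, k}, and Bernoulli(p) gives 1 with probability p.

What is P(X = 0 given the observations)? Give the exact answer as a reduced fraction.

Enumerate traces; 16 have nonzero weight after conditioning:
  (Z=0, W=2, X=0, Y=1, U=1) weight 8/351
  (Z=0, W=2, X=1, Y=0, U=1) weight 4/351
  (Z=0, W=3, X=0, Y=1, U=1) weight 8/351
  (Z=0, W=3, X=1, Y=0, U=1) weight 4/351
  (Z=1, W=2, X=0, Y=1, U=1) weight 8/429
  (Z=1, W=2, X=1, Y=0, U=1) weight 1/143
  (Z=1, W=3, X=0, Y=1, U=1) weight 8/429
  (Z=1, W=3, X=1, Y=0, U=1) weight 1/143
  … 8 more
Group by X:
  weight(X=0) = 608/3861
  weight(X=1) = 250/3861
Total weight = 608/3861 + 250/3861 = 2/9
P(X=0 | obs) = 608/3861 / 2/9 = 304/429
P(X=1 | obs) = 250/3861 / 2/9 = 125/429

P(X = 0 | obs) = 304/429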